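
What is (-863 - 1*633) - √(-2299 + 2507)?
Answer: -1496 - 4*√13 ≈ -1510.4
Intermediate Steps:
(-863 - 1*633) - √(-2299 + 2507) = (-863 - 633) - √208 = -1496 - 4*√13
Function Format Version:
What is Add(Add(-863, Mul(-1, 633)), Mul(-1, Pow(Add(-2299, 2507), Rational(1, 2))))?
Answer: Add(-1496, Mul(-4, Pow(13, Rational(1, 2)))) ≈ -1510.4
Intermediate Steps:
Add(Add(-863, Mul(-1, 633)), Mul(-1, Pow(Add(-2299, 2507), Rational(1, 2)))) = Add(Add(-863, -633), Mul(-1, Pow(208, Rational(1, 2)))) = Add(-1496, Mul(-1, Mul(4, Pow(13, Rational(1, 2))))) = Add(-1496, Mul(-4, Pow(13, Rational(1, 2))))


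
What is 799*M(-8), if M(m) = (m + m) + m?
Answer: -19176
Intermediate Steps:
M(m) = 3*m (M(m) = 2*m + m = 3*m)
799*M(-8) = 799*(3*(-8)) = 799*(-24) = -19176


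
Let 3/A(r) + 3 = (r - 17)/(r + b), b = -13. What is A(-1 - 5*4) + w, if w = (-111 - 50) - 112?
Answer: -8787/32 ≈ -274.59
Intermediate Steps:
A(r) = 3/(-3 + (-17 + r)/(-13 + r)) (A(r) = 3/(-3 + (r - 17)/(r - 13)) = 3/(-3 + (-17 + r)/(-13 + r)))
w = -273 (w = -161 - 112 = -273)
A(-1 - 5*4) + w = 3*(13 - (-1 - 5*4))/(2*(-11 + (-1 - 5*4))) - 273 = 3*(13 - (-1 - 20))/(2*(-11 + (-1 - 20))) - 273 = 3*(13 - 1*(-21))/(2*(-11 - 21)) - 273 = (3/2)*(13 + 21)/(-32) - 273 = (3/2)*(-1/32)*34 - 273 = -51/32 - 273 = -8787/32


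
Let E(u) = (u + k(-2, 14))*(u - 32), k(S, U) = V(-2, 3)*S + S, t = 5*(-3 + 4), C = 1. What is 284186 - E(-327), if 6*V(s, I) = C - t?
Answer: 499661/3 ≈ 1.6655e+5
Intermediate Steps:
t = 5 (t = 5*1 = 5)
V(s, I) = -⅔ (V(s, I) = (1 - 1*5)/6 = (1 - 5)/6 = (⅙)*(-4) = -⅔)
k(S, U) = S/3 (k(S, U) = -2*S/3 + S = S/3)
E(u) = (-32 + u)*(-⅔ + u) (E(u) = (u + (⅓)*(-2))*(u - 32) = (u - ⅔)*(-32 + u) = (-⅔ + u)*(-32 + u) = (-32 + u)*(-⅔ + u))
284186 - E(-327) = 284186 - (64/3 + (-327)² - 98/3*(-327)) = 284186 - (64/3 + 106929 + 10682) = 284186 - 1*352897/3 = 284186 - 352897/3 = 499661/3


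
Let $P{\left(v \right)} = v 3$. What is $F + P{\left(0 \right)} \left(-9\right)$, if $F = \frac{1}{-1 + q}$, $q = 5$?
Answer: $\frac{1}{4} \approx 0.25$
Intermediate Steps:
$P{\left(v \right)} = 3 v$
$F = \frac{1}{4}$ ($F = \frac{1}{-1 + 5} = \frac{1}{4} \approx 0.25$)
$F + P{\left(0 \right)} \left(-9\right) = \frac{1}{4} + 3 \cdot 0 \left(-9\right) = \frac{1}{4} + 0 \left(-9\right) = \frac{1}{4} + 0 = \frac{1}{4}$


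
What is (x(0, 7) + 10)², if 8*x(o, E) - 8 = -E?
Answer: 6561/64 ≈ 102.52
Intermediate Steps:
x(o, E) = 1 - E/8 (x(o, E) = 1 + (-E)/8 = 1 - E/8)
(x(0, 7) + 10)² = ((1 - ⅛*7) + 10)² = ((1 - 7/8) + 10)² = (⅛ + 10)² = (81/8)² = 6561/64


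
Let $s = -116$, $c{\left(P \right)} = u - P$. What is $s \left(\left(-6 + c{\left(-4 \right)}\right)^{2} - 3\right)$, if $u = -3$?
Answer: $-2552$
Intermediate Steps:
$c{\left(P \right)} = -3 - P$
$s \left(\left(-6 + c{\left(-4 \right)}\right)^{2} - 3\right) = - 116 \left(\left(-6 - -1\right)^{2} - 3\right) = - 116 \left(\left(-6 + \left(-3 + 4\right)\right)^{2} - 3\right) = - 116 \left(\left(-6 + 1\right)^{2} - 3\right) = - 116 \left(\left(-5\right)^{2} - 3\right) = - 116 \left(25 - 3\right) = \left(-116\right) 22 = -2552$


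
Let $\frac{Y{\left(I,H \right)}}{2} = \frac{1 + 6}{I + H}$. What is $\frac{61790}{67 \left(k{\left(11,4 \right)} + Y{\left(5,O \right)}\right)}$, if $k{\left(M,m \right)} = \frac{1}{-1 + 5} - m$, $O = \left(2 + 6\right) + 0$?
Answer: $- \frac{3213080}{9313} \approx -345.01$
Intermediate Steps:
$O = 8$ ($O = 8 + 0 = 8$)
$k{\left(M,m \right)} = \frac{1}{4} - m$
$Y{\left(I,H \right)} = \frac{14}{H + I}$ ($Y{\left(I,H \right)} = 2 \frac{1 + 6}{I + H} = 2 \frac{7}{H + I} = \frac{14}{H + I}$)
$\frac{61790}{67 \left(k{\left(11,4 \right)} + Y{\left(5,O \right)}\right)} = \frac{61790}{67 \left(\left(\frac{1}{4} - 4\right) + \frac{14}{8 + 5}\right)} = \frac{61790}{67 \left(\left(\frac{1}{4} - 4\right) + \frac{14}{13}\right)} = \frac{61790}{67 \left(- \frac{15}{4} + 14 \cdot \frac{1}{13}\right)} = \frac{61790}{67 \left(- \frac{15}{4} + \frac{14}{13}\right)} = \frac{61790}{67 \left(- \frac{139}{52}\right)} = \frac{61790}{- \frac{9313}{52}} = 61790 \left(- \frac{52}{9313}\right) = - \frac{3213080}{9313}$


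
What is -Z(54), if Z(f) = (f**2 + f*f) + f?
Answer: -5886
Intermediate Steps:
Z(f) = f + 2*f**2 (Z(f) = (f**2 + f**2) + f = 2*f**2 + f = f + 2*f**2)
-Z(54) = -54*(1 + 2*54) = -54*(1 + 108) = -54*109 = -1*5886 = -5886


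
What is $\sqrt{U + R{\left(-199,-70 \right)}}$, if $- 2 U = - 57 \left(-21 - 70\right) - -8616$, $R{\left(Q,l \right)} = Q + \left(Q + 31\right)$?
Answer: $\frac{i \sqrt{29074}}{2} \approx 85.255 i$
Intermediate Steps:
$R{\left(Q,l \right)} = 31 + 2 Q$ ($R{\left(Q,l \right)} = Q + \left(31 + Q\right) = 31 + 2 Q$)
$U = - \frac{13803}{2}$ ($U = - \frac{- 57 \left(-21 - 70\right) - -8616}{2} = - \frac{\left(-57\right) \left(-91\right) + 8616}{2} = - \frac{5187 + 8616}{2} = \left(- \frac{1}{2}\right) 13803 = - \frac{13803}{2} \approx -6901.5$)
$\sqrt{U + R{\left(-199,-70 \right)}} = \sqrt{- \frac{13803}{2} + \left(31 + 2 \left(-199\right)\right)} = \sqrt{- \frac{13803}{2} + \left(31 - 398\right)} = \sqrt{- \frac{13803}{2} - 367} = \sqrt{- \frac{14537}{2}} = \frac{i \sqrt{29074}}{2}$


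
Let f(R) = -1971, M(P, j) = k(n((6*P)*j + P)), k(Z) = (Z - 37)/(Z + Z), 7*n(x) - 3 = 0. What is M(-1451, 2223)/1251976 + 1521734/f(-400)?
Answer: -238146816310/308455587 ≈ -772.06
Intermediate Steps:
n(x) = 3/7 (n(x) = 3/7 + (⅐)*0 = 3/7 + 0 = 3/7)
k(Z) = (-37 + Z)/(2*Z) (k(Z) = (-37 + Z)/((2*Z)) = (-37 + Z)*(1/(2*Z)) = (-37 + Z)/(2*Z))
M(P, j) = -128/3 (M(P, j) = (-37 + 3/7)/(2*(3/7)) = (½)*(7/3)*(-256/7) = -128/3)
M(-1451, 2223)/1251976 + 1521734/f(-400) = -128/3/1251976 + 1521734/(-1971) = -128/3*1/1251976 + 1521734*(-1/1971) = -16/469491 - 1521734/1971 = -238146816310/308455587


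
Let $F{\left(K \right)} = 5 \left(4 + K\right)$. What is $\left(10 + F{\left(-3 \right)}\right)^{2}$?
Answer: $225$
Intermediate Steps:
$F{\left(K \right)} = 20 + 5 K$
$\left(10 + F{\left(-3 \right)}\right)^{2} = \left(10 + \left(20 + 5 \left(-3\right)\right)\right)^{2} = \left(10 + \left(20 - 15\right)\right)^{2} = \left(10 + 5\right)^{2} = 15^{2} = 225$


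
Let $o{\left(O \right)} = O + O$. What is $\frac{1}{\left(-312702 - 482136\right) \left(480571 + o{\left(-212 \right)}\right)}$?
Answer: $- \frac{1}{381639081186} \approx -2.6203 \cdot 10^{-12}$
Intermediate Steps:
$o{\left(O \right)} = 2 O$
$\frac{1}{\left(-312702 - 482136\right) \left(480571 + o{\left(-212 \right)}\right)} = \frac{1}{\left(-312702 - 482136\right) \left(480571 + 2 \left(-212\right)\right)} = \frac{1}{\left(-794838\right) \left(480571 - 424\right)} = \frac{1}{\left(-794838\right) 480147} = \frac{1}{-381639081186} = - \frac{1}{381639081186}$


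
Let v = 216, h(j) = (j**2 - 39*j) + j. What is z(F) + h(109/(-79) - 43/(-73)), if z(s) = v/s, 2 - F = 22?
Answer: 3304549194/166291445 ≈ 19.872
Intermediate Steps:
F = -20 (F = 2 - 1*22 = 2 - 22 = -20)
h(j) = j**2 - 38*j
z(s) = 216/s
z(F) + h(109/(-79) - 43/(-73)) = 216/(-20) + (109/(-79) - 43/(-73))*(-38 + (109/(-79) - 43/(-73))) = 216*(-1/20) + (109*(-1/79) - 43*(-1/73))*(-38 + (109*(-1/79) - 43*(-1/73))) = -54/5 + (-109/79 + 43/73)*(-38 + (-109/79 + 43/73)) = -54/5 - 4560*(-38 - 4560/5767)/5767 = -54/5 - 4560/5767*(-223706/5767) = -54/5 + 1020099360/33258289 = 3304549194/166291445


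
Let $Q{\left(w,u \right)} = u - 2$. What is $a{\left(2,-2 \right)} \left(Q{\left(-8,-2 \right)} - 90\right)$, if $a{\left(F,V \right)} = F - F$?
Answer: $0$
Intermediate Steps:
$Q{\left(w,u \right)} = -2 + u$
$a{\left(F,V \right)} = 0$
$a{\left(2,-2 \right)} \left(Q{\left(-8,-2 \right)} - 90\right) = 0 \left(\left(-2 - 2\right) - 90\right) = 0 \left(-4 - 90\right) = 0 \left(-94\right) = 0$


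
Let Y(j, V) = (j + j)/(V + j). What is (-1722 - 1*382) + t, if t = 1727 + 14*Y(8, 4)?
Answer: -1075/3 ≈ -358.33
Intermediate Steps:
Y(j, V) = 2*j/(V + j) (Y(j, V) = (2*j)/(V + j) = 2*j/(V + j))
t = 5237/3 (t = 1727 + 14*(2*8/(4 + 8)) = 1727 + 14*(2*8/12) = 1727 + 14*(2*8*(1/12)) = 1727 + 14*(4/3) = 1727 + 56/3 = 5237/3 ≈ 1745.7)
(-1722 - 1*382) + t = (-1722 - 1*382) + 5237/3 = (-1722 - 382) + 5237/3 = -2104 + 5237/3 = -1075/3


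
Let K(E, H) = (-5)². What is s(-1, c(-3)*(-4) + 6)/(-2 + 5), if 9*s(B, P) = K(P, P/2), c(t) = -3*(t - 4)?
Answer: 25/27 ≈ 0.92593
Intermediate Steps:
c(t) = 12 - 3*t (c(t) = -3*(-4 + t) = 12 - 3*t)
K(E, H) = 25
s(B, P) = 25/9 (s(B, P) = (⅑)*25 = 25/9)
s(-1, c(-3)*(-4) + 6)/(-2 + 5) = (25/9)/(-2 + 5) = (25/9)/3 = (⅓)*(25/9) = 25/27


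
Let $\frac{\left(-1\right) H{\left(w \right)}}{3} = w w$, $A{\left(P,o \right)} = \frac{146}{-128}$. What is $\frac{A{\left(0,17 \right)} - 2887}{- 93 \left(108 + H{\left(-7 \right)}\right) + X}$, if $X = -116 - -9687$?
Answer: $- \frac{184841}{844672} \approx -0.21883$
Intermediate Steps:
$A{\left(P,o \right)} = - \frac{73}{64}$ ($A{\left(P,o \right)} = 146 \left(- \frac{1}{128}\right) = - \frac{73}{64}$)
$X = 9571$ ($X = -116 + 9687 = 9571$)
$H{\left(w \right)} = - 3 w^{2}$ ($H{\left(w \right)} = - 3 w w = - 3 w^{2}$)
$\frac{A{\left(0,17 \right)} - 2887}{- 93 \left(108 + H{\left(-7 \right)}\right) + X} = \frac{- \frac{73}{64} - 2887}{- 93 \left(108 - 3 \left(-7\right)^{2}\right) + 9571} = - \frac{184841}{64 \left(- 93 \left(108 - 147\right) + 9571\right)} = - \frac{184841}{64 \left(\left(-93\right) \left(-39\right) + 9571\right)} = - \frac{184841}{64 \left(3627 + 9571\right)} = - \frac{184841}{64 \cdot 13198} = \left(- \frac{184841}{64}\right) \frac{1}{13198} = - \frac{184841}{844672}$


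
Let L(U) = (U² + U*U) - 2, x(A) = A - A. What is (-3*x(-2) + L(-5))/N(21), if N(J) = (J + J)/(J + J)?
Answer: 48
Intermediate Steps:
x(A) = 0
L(U) = -2 + 2*U² (L(U) = (U² + U²) - 2 = 2*U² - 2 = -2 + 2*U²)
N(J) = 1 (N(J) = (2*J)/((2*J)) = (2*J)*(1/(2*J)) = 1)
(-3*x(-2) + L(-5))/N(21) = (-3*0 + (-2 + 2*(-5)²))/1 = (0 + (-2 + 2*25))*1 = (0 + (-2 + 50))*1 = (0 + 48)*1 = 48*1 = 48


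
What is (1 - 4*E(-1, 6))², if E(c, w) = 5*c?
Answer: 441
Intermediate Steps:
(1 - 4*E(-1, 6))² = (1 - 20*(-1))² = (1 - 4*(-5))² = (1 + 20)² = 21² = 441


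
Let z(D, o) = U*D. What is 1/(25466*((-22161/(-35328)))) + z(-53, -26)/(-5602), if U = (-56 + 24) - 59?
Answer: -453611985657/526916674942 ≈ -0.86088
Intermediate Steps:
U = -91 (U = -32 - 59 = -91)
z(D, o) = -91*D
1/(25466*((-22161/(-35328)))) + z(-53, -26)/(-5602) = 1/(25466*((-22161/(-35328)))) - 91*(-53)/(-5602) = 1/(25466*((-22161*(-1/35328)))) + 4823*(-1/5602) = 1/(25466*(7387/11776)) - 4823/5602 = (1/25466)*(11776/7387) - 4823/5602 = 5888/94058671 - 4823/5602 = -453611985657/526916674942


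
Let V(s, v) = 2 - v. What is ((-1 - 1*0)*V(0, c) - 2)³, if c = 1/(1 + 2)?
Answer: -1331/27 ≈ -49.296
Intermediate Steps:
c = ⅓ (c = 1/3 = ⅓ ≈ 0.33333)
((-1 - 1*0)*V(0, c) - 2)³ = ((-1 - 1*0)*(2 - 1*⅓) - 2)³ = ((-1 + 0)*(2 - ⅓) - 2)³ = (-1*5/3 - 2)³ = (-5/3 - 2)³ = (-11/3)³ = -1331/27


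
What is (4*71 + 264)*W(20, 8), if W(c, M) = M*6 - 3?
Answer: 24660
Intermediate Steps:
W(c, M) = -3 + 6*M (W(c, M) = 6*M - 3 = -3 + 6*M)
(4*71 + 264)*W(20, 8) = (4*71 + 264)*(-3 + 6*8) = (284 + 264)*(-3 + 48) = 548*45 = 24660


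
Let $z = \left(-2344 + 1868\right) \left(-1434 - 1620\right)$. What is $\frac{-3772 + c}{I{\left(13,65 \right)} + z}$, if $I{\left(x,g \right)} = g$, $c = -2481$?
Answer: $- \frac{6253}{1453769} \approx -0.0043012$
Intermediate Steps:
$z = 1453704$ ($z = \left(-476\right) \left(-3054\right) = 1453704$)
$\frac{-3772 + c}{I{\left(13,65 \right)} + z} = \frac{-3772 - 2481}{65 + 1453704} = - \frac{6253}{1453769}$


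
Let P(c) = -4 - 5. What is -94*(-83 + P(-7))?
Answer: 8648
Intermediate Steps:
P(c) = -9
-94*(-83 + P(-7)) = -94*(-83 - 9) = -94*(-92) = 8648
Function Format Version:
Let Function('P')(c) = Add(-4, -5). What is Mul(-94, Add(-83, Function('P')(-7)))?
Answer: 8648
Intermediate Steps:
Function('P')(c) = -9
Mul(-94, Add(-83, Function('P')(-7))) = Mul(-94, Add(-83, -9)) = Mul(-94, -92) = 8648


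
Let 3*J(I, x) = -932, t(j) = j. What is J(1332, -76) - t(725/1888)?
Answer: -1761791/5664 ≈ -311.05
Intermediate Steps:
J(I, x) = -932/3 (J(I, x) = (⅓)*(-932) = -932/3)
J(1332, -76) - t(725/1888) = -932/3 - 725/1888 = -1761791/5664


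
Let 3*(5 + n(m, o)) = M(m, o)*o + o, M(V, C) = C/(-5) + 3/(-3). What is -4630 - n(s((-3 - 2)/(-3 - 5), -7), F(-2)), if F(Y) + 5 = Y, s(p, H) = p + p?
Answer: -69326/15 ≈ -4621.7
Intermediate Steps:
M(V, C) = -1 - C/5 (M(V, C) = C*(-1/5) + 3*(-1/3) = -C/5 - 1 = -1 - C/5)
s(p, H) = 2*p
F(Y) = -5 + Y
n(m, o) = -5 + o/3 + o*(-1 - o/5)/3 (n(m, o) = -5 + ((-1 - o/5)*o + o)/3 = -5 + (o*(-1 - o/5) + o)/3 = -5 + (o + o*(-1 - o/5))/3 = -5 + (o/3 + o*(-1 - o/5)/3) = -5 + o/3 + o*(-1 - o/5)/3)
-4630 - n(s((-3 - 2)/(-3 - 5), -7), F(-2)) = -4630 - (-5 - (-5 - 2)**2/15) = -4630 - (-5 - 1/15*(-7)**2) = -4630 - (-5 - 1/15*49) = -4630 - (-5 - 49/15) = -4630 - 1*(-124/15) = -4630 + 124/15 = -69326/15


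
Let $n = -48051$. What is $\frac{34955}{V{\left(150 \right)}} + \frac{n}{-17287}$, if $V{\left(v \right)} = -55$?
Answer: $- \frac{120324856}{190157} \approx -632.77$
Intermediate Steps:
$\frac{34955}{V{\left(150 \right)}} + \frac{n}{-17287} = \frac{34955}{-55} - \frac{48051}{-17287} = 34955 \left(- \frac{1}{55}\right) - - \frac{48051}{17287} = - \frac{6991}{11} + \frac{48051}{17287} = - \frac{120324856}{190157}$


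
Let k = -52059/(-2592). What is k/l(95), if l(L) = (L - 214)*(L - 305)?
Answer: 2479/3084480 ≈ 0.00080370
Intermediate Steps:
l(L) = (-305 + L)*(-214 + L) (l(L) = (-214 + L)*(-305 + L) = (-305 + L)*(-214 + L))
k = 17353/864 (k = -52059*(-1/2592) = 17353/864 ≈ 20.085)
k/l(95) = 17353/(864*(65270 + 95**2 - 519*95)) = 17353/(864*(65270 + 9025 - 49305)) = (17353/864)/24990 = (17353/864)*(1/24990) = 2479/3084480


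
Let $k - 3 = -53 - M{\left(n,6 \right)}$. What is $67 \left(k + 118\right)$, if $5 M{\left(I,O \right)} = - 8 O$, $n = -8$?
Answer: $\frac{25996}{5} \approx 5199.2$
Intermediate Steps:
$M{\left(I,O \right)} = - \frac{8 O}{5}$ ($M{\left(I,O \right)} = \frac{\left(-8\right) O}{5} = - \frac{8 O}{5}$)
$k = - \frac{202}{5}$ ($k = 3 - \left(53 - \frac{48}{5}\right) = 3 - \frac{217}{5} = - \frac{202}{5} \approx -40.4$)
$67 \left(k + 118\right) = 67 \left(- \frac{202}{5} + 118\right) = 67 \cdot \frac{388}{5} = \frac{25996}{5}$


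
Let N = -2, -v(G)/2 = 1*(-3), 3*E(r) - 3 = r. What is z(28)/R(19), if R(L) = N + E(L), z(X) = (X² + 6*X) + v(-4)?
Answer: 1437/8 ≈ 179.63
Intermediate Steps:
E(r) = 1 + r/3
v(G) = 6 (v(G) = -2*(-3) = 6)
z(X) = 6 + X² + 6*X (z(X) = (X² + 6*X) + 6 = 6 + X² + 6*X)
R(L) = -1 + L/3 (R(L) = -2 + (1 + L/3) = -1 + L/3)
z(28)/R(19) = (6 + 28² + 6*28)/(-1 + (⅓)*19) = (6 + 784 + 168)/(-1 + 19/3) = 958/(16/3) = 958*(3/16) = 1437/8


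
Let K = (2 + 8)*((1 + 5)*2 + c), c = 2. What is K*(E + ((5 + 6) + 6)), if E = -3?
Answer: 1960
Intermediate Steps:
K = 140 (K = (2 + 8)*((1 + 5)*2 + 2) = 10*(6*2 + 2) = 10*(12 + 2) = 10*14 = 140)
K*(E + ((5 + 6) + 6)) = 140*(-3 + ((5 + 6) + 6)) = 140*(-3 + (11 + 6)) = 140*(-3 + 17) = 140*14 = 1960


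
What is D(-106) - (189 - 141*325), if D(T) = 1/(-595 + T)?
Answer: 31990835/701 ≈ 45636.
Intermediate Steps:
D(-106) - (189 - 141*325) = 1/(-595 - 106) - (189 - 141*325) = 1/(-701) - (189 - 45825) = -1/701 - 1*(-45636) = -1/701 + 45636 = 31990835/701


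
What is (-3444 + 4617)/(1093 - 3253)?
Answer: -391/720 ≈ -0.54306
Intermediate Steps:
(-3444 + 4617)/(1093 - 3253) = 1173/(-2160) = 1173*(-1/2160) = -391/720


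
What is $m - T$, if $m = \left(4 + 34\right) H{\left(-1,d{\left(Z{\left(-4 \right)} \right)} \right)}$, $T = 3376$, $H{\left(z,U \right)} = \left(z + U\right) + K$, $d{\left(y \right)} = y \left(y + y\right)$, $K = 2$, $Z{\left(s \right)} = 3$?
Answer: $-2654$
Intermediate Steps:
$d{\left(y \right)} = 2 y^{2}$ ($d{\left(y \right)} = y 2 y = 2 y^{2}$)
$H{\left(z,U \right)} = 2 + U + z$ ($H{\left(z,U \right)} = \left(z + U\right) + 2 = \left(U + z\right) + 2 = 2 + U + z$)
$m = 722$ ($m = \left(4 + 34\right) \left(2 + 2 \cdot 3^{2} - 1\right) = 38 \left(2 + 2 \cdot 9 - 1\right) = 38 \left(2 + 18 - 1\right) = 38 \cdot 19 = 722$)
$m - T = 722 - 3376 = -2654$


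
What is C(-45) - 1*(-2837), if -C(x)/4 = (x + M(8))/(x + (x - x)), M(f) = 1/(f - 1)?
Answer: 892399/315 ≈ 2833.0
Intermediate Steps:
M(f) = 1/(-1 + f)
C(x) = -4*(1/7 + x)/x (C(x) = -4*(x + 1/(-1 + 8))/(x + (x - x)) = -4*(x + 1/7)/(x + 0) = -4*(x + 1/7)/x = -4*(1/7 + x)/x)
C(-45) - 1*(-2837) = (-4 - 4/7/(-45)) - 1*(-2837) = (-4 - 4/7*(-1/45)) + 2837 = (-4 + 4/315) + 2837 = -1256/315 + 2837 = 892399/315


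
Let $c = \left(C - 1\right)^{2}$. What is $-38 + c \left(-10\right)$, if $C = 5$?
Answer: $-198$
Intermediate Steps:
$c = 16$ ($c = \left(5 - 1\right)^{2} = 4^{2} = 16$)
$-38 + c \left(-10\right) = -38 + 16 \left(-10\right) = -38 - 160 = -198$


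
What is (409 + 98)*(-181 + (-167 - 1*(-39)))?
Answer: -156663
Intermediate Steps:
(409 + 98)*(-181 + (-167 - 1*(-39))) = 507*(-181 + (-167 + 39)) = 507*(-181 - 128) = 507*(-309) = -156663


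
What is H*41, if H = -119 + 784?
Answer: 27265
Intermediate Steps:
H = 665
H*41 = 665*41 = 27265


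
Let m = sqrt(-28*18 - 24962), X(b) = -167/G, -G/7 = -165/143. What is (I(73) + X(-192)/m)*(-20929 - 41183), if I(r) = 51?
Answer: -3167712 - 22474192*I*sqrt(25466)/445655 ≈ -3.1677e+6 - 8047.6*I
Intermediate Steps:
G = 105/13 (G = -(-1155)/143 = -7*(-15/13) = 105/13 ≈ 8.0769)
X(b) = -2171/105 (X(b) = -167/105/13 = -167*13/105 = -2171/105)
m = I*sqrt(25466) (m = sqrt(-504 - 24962) = sqrt(-25466) = I*sqrt(25466) ≈ 159.58*I)
(I(73) + X(-192)/m)*(-20929 - 41183) = (51 - 2171*(-I*sqrt(25466)/25466)/105)*(-20929 - 41183) = (51 - (-2171)*I*sqrt(25466)/2673930)*(-62112) = (51 + 2171*I*sqrt(25466)/2673930)*(-62112) = -3167712 - 22474192*I*sqrt(25466)/445655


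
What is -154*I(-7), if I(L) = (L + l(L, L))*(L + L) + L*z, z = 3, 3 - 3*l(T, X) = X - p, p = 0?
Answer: -14014/3 ≈ -4671.3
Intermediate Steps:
l(T, X) = 1 - X/3 (l(T, X) = 1 - (X - 1*0)/3 = 1 - (X + 0)/3 = 1 - X/3)
I(L) = 3*L + 2*L*(1 + 2*L/3) (I(L) = (L + (1 - L/3))*(L + L) + L*3 = (1 + 2*L/3)*(2*L) + 3*L = 2*L*(1 + 2*L/3) + 3*L = 3*L + 2*L*(1 + 2*L/3))
-154*I(-7) = -154*(-7)*(15 + 4*(-7))/3 = -154*(-7)*(15 - 28)/3 = -154*(-7)*(-13)/3 = -154*91/3 = -14014/3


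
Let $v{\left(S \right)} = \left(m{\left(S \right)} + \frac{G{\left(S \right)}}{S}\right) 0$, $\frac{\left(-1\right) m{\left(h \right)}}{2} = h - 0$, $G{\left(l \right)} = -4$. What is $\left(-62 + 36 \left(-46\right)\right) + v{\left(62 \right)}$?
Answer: $-1718$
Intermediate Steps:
$m{\left(h \right)} = - 2 h$ ($m{\left(h \right)} = - 2 \left(h - 0\right) = - 2 \left(h + 0\right) = - 2 h$)
$v{\left(S \right)} = 0$ ($v{\left(S \right)} = \left(- 2 S - \frac{4}{S}\right) 0 = \left(- \frac{4}{S} - 2 S\right) 0 = 0$)
$\left(-62 + 36 \left(-46\right)\right) + v{\left(62 \right)} = \left(-62 + 36 \left(-46\right)\right) + 0 = \left(-62 - 1656\right) + 0 = -1718 + 0 = -1718$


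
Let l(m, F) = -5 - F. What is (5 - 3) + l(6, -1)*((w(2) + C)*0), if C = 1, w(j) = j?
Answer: 2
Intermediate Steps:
(5 - 3) + l(6, -1)*((w(2) + C)*0) = (5 - 3) + (-5 - 1*(-1))*((2 + 1)*0) = 2 + (-5 + 1)*(3*0) = 2 - 4*0 = 2 + 0 = 2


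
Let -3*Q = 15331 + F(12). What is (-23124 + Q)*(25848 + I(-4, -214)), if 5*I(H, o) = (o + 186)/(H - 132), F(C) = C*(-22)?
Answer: -21825827489/30 ≈ -7.2753e+8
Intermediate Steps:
F(C) = -22*C
I(H, o) = (186 + o)/(5*(-132 + H)) (I(H, o) = ((o + 186)/(H - 132))/5 = ((186 + o)/(-132 + H))/5 = (186 + o)/(5*(-132 + H)))
Q = -15067/3 (Q = -(15331 - 22*12)/3 = -(15331 - 264)/3 = -1/3*15067 = -15067/3 ≈ -5022.3)
(-23124 + Q)*(25848 + I(-4, -214)) = (-23124 - 15067/3)*(25848 + (186 - 214)/(5*(-132 - 4))) = -84439*(25848 + (1/5)*(-28)/(-136))/3 = -84439*(25848 + (1/5)*(-1/136)*(-28))/3 = -84439*(25848 + 7/170)/3 = -84439/3*4394167/170 = -21825827489/30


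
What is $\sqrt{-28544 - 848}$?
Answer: $4 i \sqrt{1837} \approx 171.44 i$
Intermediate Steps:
$\sqrt{-28544 - 848} = \sqrt{-29392} = 4 i \sqrt{1837}$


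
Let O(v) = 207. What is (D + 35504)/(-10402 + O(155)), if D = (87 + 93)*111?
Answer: -55484/10195 ≈ -5.4423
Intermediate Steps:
D = 19980 (D = 180*111 = 19980)
(D + 35504)/(-10402 + O(155)) = (19980 + 35504)/(-10402 + 207) = 55484/(-10195) = 55484*(-1/10195) = -55484/10195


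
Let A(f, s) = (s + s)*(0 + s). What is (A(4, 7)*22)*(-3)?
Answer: -6468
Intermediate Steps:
A(f, s) = 2*s**2 (A(f, s) = (2*s)*s = 2*s**2)
(A(4, 7)*22)*(-3) = ((2*7**2)*22)*(-3) = ((2*49)*22)*(-3) = (98*22)*(-3) = 2156*(-3) = -6468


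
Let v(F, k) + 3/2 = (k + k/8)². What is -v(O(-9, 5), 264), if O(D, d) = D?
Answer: -176415/2 ≈ -88208.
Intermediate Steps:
v(F, k) = -3/2 + 81*k²/64 (v(F, k) = -3/2 + (k + k/8)² = -3/2 + (9*k/8)² = -3/2 + 81*k²/64)
-v(O(-9, 5), 264) = -(-3/2 + (81/64)*264²) = -(-3/2 + (81/64)*69696) = -(-3/2 + 88209) = -1*176415/2 = -176415/2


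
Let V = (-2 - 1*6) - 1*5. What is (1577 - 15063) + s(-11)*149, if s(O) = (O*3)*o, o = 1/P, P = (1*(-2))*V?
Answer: -355553/26 ≈ -13675.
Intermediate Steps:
V = -13 (V = (-2 - 6) - 5 = -8 - 5 = -13)
P = 26 (P = (1*(-2))*(-13) = -2*(-13) = 26)
o = 1/26 ≈ 0.038462
s(O) = 3*O/26 (s(O) = (O*3)*(1/26) = (3*O)*(1/26) = 3*O/26)
(1577 - 15063) + s(-11)*149 = (1577 - 15063) + ((3/26)*(-11))*149 = -13486 - 33/26*149 = -13486 - 4917/26 = -355553/26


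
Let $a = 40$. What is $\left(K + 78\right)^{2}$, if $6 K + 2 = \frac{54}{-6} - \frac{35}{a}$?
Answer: $\frac{13315201}{2304} \approx 5779.2$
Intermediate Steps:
$K = - \frac{95}{48}$ ($K = - \frac{1}{3} + \frac{\frac{54}{-6} - \frac{35}{40}}{6} = - \frac{1}{3} + \frac{54 \left(- \frac{1}{6}\right) - \frac{7}{8}}{6} = - \frac{1}{3} + \frac{-9 - \frac{7}{8}}{6} = - \frac{1}{3} + \frac{1}{6} \left(- \frac{79}{8}\right) = - \frac{1}{3} - \frac{79}{48} = - \frac{95}{48} \approx -1.9792$)
$\left(K + 78\right)^{2} = \left(- \frac{95}{48} + 78\right)^{2} = \left(\frac{3649}{48}\right)^{2} = \frac{13315201}{2304}$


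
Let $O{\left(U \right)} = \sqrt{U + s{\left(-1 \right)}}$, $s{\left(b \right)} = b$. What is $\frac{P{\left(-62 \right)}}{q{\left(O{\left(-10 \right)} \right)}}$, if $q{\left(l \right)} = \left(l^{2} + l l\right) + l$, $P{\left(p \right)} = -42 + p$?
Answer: $\frac{104 \sqrt{11}}{11 \left(- i + 2 \sqrt{11}\right)} \approx 4.6222 + 0.69683 i$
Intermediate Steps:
$O{\left(U \right)} = \sqrt{-1 + U}$ ($O{\left(U \right)} = \sqrt{U - 1} = \sqrt{-1 + U}$)
$q{\left(l \right)} = l + 2 l^{2}$ ($q{\left(l \right)} = \left(l^{2} + l^{2}\right) + l = 2 l^{2} + l = l + 2 l^{2}$)
$\frac{P{\left(-62 \right)}}{q{\left(O{\left(-10 \right)} \right)}} = \frac{-42 - 62}{\sqrt{-1 - 10} \left(1 + 2 \sqrt{-1 - 10}\right)} = - \frac{104}{\sqrt{-11} \left(1 + 2 \sqrt{-11}\right)} = - \frac{104}{i \sqrt{11} \left(1 + 2 i \sqrt{11}\right)} = - 104 \left(- \frac{i \sqrt{11}}{11 \left(1 + 2 i \sqrt{11}\right)}\right) = \frac{104 i \sqrt{11}}{11 \left(1 + 2 i \sqrt{11}\right)}$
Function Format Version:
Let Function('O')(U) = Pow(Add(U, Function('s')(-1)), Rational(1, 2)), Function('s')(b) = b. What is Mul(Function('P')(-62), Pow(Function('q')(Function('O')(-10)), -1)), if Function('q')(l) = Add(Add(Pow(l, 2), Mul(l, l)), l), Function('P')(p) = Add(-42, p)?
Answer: Mul(Rational(104, 11), Pow(11, Rational(1, 2)), Pow(Add(Mul(-1, I), Mul(2, Pow(11, Rational(1, 2)))), -1)) ≈ Add(4.6222, Mul(0.69683, I))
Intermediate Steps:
Function('O')(U) = Pow(Add(-1, U), Rational(1, 2)) (Function('O')(U) = Pow(Add(U, -1), Rational(1, 2)) = Pow(Add(-1, U), Rational(1, 2)))
Function('q')(l) = Add(l, Mul(2, Pow(l, 2))) (Function('q')(l) = Add(Add(Pow(l, 2), Pow(l, 2)), l) = Add(Mul(2, Pow(l, 2)), l) = Add(l, Mul(2, Pow(l, 2))))
Mul(Function('P')(-62), Pow(Function('q')(Function('O')(-10)), -1)) = Mul(Add(-42, -62), Pow(Mul(Pow(Add(-1, -10), Rational(1, 2)), Add(1, Mul(2, Pow(Add(-1, -10), Rational(1, 2))))), -1)) = Mul(-104, Pow(Mul(Pow(-11, Rational(1, 2)), Add(1, Mul(2, Pow(-11, Rational(1, 2))))), -1)) = Mul(-104, Pow(Mul(Mul(I, Pow(11, Rational(1, 2))), Add(1, Mul(2, Mul(I, Pow(11, Rational(1, 2)))))), -1)) = Mul(-104, Pow(Mul(Mul(I, Pow(11, Rational(1, 2))), Add(1, Mul(2, I, Pow(11, Rational(1, 2))))), -1)) = Mul(-104, Pow(Mul(I, Pow(11, Rational(1, 2)), Add(1, Mul(2, I, Pow(11, Rational(1, 2))))), -1)) = Mul(-104, Mul(Rational(-1, 11), I, Pow(11, Rational(1, 2)), Pow(Add(1, Mul(2, I, Pow(11, Rational(1, 2)))), -1))) = Mul(Rational(104, 11), I, Pow(11, Rational(1, 2)), Pow(Add(1, Mul(2, I, Pow(11, Rational(1, 2)))), -1))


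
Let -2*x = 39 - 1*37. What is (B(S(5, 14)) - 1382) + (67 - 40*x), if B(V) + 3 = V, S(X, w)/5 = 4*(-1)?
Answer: -1298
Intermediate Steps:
x = -1 (x = -(39 - 1*37)/2 = -(39 - 37)/2 = -½*2 = -1)
S(X, w) = -20 (S(X, w) = 5*(4*(-1)) = 5*(-4) = -20)
B(V) = -3 + V
(B(S(5, 14)) - 1382) + (67 - 40*x) = ((-3 - 20) - 1382) + (67 - 40*(-1)) = (-23 - 1382) + (67 + 40) = -1405 + 107 = -1298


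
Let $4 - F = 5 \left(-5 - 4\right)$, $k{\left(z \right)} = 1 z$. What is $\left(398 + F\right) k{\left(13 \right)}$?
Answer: $5811$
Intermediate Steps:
$k{\left(z \right)} = z$
$F = 49$ ($F = 4 - 5 \left(-5 - 4\right) = 4 - 5 \left(-9\right) = 4 - -45 = 4 + 45 = 49$)
$\left(398 + F\right) k{\left(13 \right)} = \left(398 + 49\right) 13 = 447 \cdot 13 = 5811$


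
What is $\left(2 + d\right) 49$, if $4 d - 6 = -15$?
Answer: $- \frac{49}{4} \approx -12.25$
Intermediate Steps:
$d = - \frac{9}{4}$ ($d = \frac{3}{2} + \frac{1}{4} \left(-15\right) = \frac{3}{2} - \frac{15}{4} = - \frac{9}{4} \approx -2.25$)
$\left(2 + d\right) 49 = \left(2 - \frac{9}{4}\right) 49 = \left(- \frac{1}{4}\right) 49 = - \frac{49}{4}$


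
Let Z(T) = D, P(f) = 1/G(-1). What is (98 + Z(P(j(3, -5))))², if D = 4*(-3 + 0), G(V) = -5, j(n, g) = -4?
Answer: 7396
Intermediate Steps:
P(f) = -⅕ (P(f) = 1/(-5) = -⅕)
D = -12 (D = 4*(-3) = -12)
Z(T) = -12
(98 + Z(P(j(3, -5))))² = (98 - 12)² = 86² = 7396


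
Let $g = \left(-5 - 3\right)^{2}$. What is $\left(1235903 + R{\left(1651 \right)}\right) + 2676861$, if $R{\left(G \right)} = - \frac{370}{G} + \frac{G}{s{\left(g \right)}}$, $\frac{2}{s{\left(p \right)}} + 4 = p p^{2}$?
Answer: $\frac{363730710064}{1651} \approx 2.2031 \cdot 10^{8}$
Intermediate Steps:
$g = 64$ ($g = \left(-8\right)^{2} = 64$)
$s{\left(p \right)} = \frac{2}{-4 + p^{3}}$ ($s{\left(p \right)} = \frac{2}{-4 + p p^{2}} = \frac{2}{-4 + p^{3}}$)
$R{\left(G \right)} = - \frac{370}{G} + 131070 G$ ($R{\left(G \right)} = - \frac{370}{G} + \frac{G}{2 \frac{1}{-4 + 64^{3}}} = - \frac{370}{G} + \frac{G}{2 \frac{1}{-4 + 262144}} = - \frac{370}{G} + \frac{G}{2 \cdot \frac{1}{262140}} = - \frac{370}{G} + G \frac{1}{\frac{1}{131070}} = - \frac{370}{G} + G 131070 = - \frac{370}{G} + 131070 G$)
$\left(1235903 + R{\left(1651 \right)}\right) + 2676861 = \left(1235903 + \left(- \frac{370}{1651} + 131070 \cdot 1651\right)\right) + 2676861 = \left(1235903 + \left(\left(-370\right) \frac{1}{1651} + 216396570\right)\right) + 2676861 = \left(1235903 + \left(- \frac{370}{1651} + 216396570\right)\right) + 2676861 = \left(1235903 + \frac{357270736700}{1651}\right) + 2676861 = \frac{359311212553}{1651} + 2676861 = \frac{363730710064}{1651}$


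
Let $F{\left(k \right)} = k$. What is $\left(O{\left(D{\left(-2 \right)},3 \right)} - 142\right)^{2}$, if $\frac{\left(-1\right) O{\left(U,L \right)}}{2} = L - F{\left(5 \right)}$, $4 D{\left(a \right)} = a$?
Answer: $19044$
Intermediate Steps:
$D{\left(a \right)} = \frac{a}{4}$
$O{\left(U,L \right)} = 10 - 2 L$ ($O{\left(U,L \right)} = - 2 \left(L - 5\right) = - 2 \left(-5 + L\right) = 10 - 2 L$)
$\left(O{\left(D{\left(-2 \right)},3 \right)} - 142\right)^{2} = \left(\left(10 - 6\right) - 142\right)^{2} = \left(4 - 142\right)^{2} = \left(-138\right)^{2} = 19044$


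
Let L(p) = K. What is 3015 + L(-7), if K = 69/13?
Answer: 39264/13 ≈ 3020.3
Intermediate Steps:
K = 69/13 (K = 69*(1/13) = 69/13 ≈ 5.3077)
L(p) = 69/13
3015 + L(-7) = 3015 + 69/13 = 39264/13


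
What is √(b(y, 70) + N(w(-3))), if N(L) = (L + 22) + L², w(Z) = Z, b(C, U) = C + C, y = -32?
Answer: 6*I ≈ 6.0*I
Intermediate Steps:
b(C, U) = 2*C
N(L) = 22 + L + L² (N(L) = (22 + L) + L² = 22 + L + L²)
√(b(y, 70) + N(w(-3))) = √(2*(-32) + (22 - 3 + (-3)²)) = √(-64 + (22 - 3 + 9)) = √(-64 + 28) = √(-36) = 6*I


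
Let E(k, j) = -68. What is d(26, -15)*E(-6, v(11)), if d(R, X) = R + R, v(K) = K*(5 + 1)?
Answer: -3536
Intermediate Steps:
v(K) = 6*K (v(K) = K*6 = 6*K)
d(R, X) = 2*R
d(26, -15)*E(-6, v(11)) = (2*26)*(-68) = 52*(-68) = -3536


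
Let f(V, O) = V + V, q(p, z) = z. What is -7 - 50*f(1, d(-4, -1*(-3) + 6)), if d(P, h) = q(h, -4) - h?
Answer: -107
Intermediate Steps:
d(P, h) = -4 - h
f(V, O) = 2*V
-7 - 50*f(1, d(-4, -1*(-3) + 6)) = -7 - 100 = -107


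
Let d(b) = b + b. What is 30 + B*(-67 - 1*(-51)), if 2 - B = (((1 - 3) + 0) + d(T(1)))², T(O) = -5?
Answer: 2302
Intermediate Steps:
d(b) = 2*b
B = -142 (B = 2 - (((1 - 3) + 0) + 2*(-5))² = 2 - ((-2 + 0) - 10)² = 2 - (-2 - 10)² = 2 - 1*(-12)² = 2 - 1*144 = 2 - 144 = -142)
30 + B*(-67 - 1*(-51)) = 30 - 142*(-67 - 1*(-51)) = 30 - 142*(-67 + 51) = 30 - 142*(-16) = 30 + 2272 = 2302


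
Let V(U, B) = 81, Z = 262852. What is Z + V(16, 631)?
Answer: 262933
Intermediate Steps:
Z + V(16, 631) = 262852 + 81 = 262933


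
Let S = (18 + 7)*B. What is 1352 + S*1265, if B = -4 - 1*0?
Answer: -125148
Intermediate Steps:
B = -4 (B = -4 + 0 = -4)
S = -100 (S = (18 + 7)*(-4) = 25*(-4) = -100)
1352 + S*1265 = 1352 - 100*1265 = 1352 - 126500 = -125148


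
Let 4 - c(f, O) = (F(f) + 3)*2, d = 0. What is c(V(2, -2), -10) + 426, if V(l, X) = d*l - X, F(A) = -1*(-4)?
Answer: 416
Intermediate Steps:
F(A) = 4
V(l, X) = -X (V(l, X) = 0*l - X = 0 - X = -X)
c(f, O) = -10 (c(f, O) = 4 - (4 + 3)*2 = 4 - 7*2 = 4 - 1*14 = 4 - 14 = -10)
c(V(2, -2), -10) + 426 = -10 + 426 = 416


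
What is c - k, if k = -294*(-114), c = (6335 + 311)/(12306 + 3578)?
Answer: -266180749/7942 ≈ -33516.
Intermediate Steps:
c = 3323/7942 (c = 6646/15884 = 6646*(1/15884) = 3323/7942 ≈ 0.41841)
k = 33516
c - k = 3323/7942 - 1*33516 = 3323/7942 - 33516 = -266180749/7942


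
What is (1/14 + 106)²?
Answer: 2205225/196 ≈ 11251.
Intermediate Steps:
(1/14 + 106)² = (1485/14)² = 2205225/196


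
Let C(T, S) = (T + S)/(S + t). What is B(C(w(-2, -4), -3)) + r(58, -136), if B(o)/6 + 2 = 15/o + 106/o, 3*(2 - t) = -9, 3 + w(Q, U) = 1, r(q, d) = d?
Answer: -2192/5 ≈ -438.40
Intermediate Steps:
w(Q, U) = -2 (w(Q, U) = -3 + 1 = -2)
t = 5 (t = 2 - ⅓*(-9) = 2 + 3 = 5)
C(T, S) = (S + T)/(5 + S) (C(T, S) = (T + S)/(S + 5) = (S + T)/(5 + S))
B(o) = -12 + 726/o (B(o) = -12 + 6*(15/o + 106/o) = -12 + 6*(121/o) = -12 + 726/o)
B(C(w(-2, -4), -3)) + r(58, -136) = (-12 + 726/(((-3 - 2)/(5 - 3)))) - 136 = (-12 + 726/((-5/2))) - 136 = (-12 + 726/(((½)*(-5)))) - 136 = (-12 + 726/(-5/2)) - 136 = (-12 + 726*(-⅖)) - 136 = (-12 - 1452/5) - 136 = -1512/5 - 136 = -2192/5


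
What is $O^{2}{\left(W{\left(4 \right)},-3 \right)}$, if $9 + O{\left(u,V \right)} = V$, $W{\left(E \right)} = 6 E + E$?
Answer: $144$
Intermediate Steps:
$W{\left(E \right)} = 7 E$
$O{\left(u,V \right)} = -9 + V$
$O^{2}{\left(W{\left(4 \right)},-3 \right)} = \left(-9 - 3\right)^{2} = \left(-12\right)^{2} = 144$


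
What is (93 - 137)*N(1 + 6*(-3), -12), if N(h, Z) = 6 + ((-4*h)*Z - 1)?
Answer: 35684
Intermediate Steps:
N(h, Z) = 5 - 4*Z*h (N(h, Z) = 6 + (-4*Z*h - 1) = 6 + (-1 - 4*Z*h) = 5 - 4*Z*h)
(93 - 137)*N(1 + 6*(-3), -12) = (93 - 137)*(5 - 4*(-12)*(1 + 6*(-3))) = -44*(5 - 4*(-12)*(1 - 18)) = -44*(5 - 4*(-12)*(-17)) = -44*(5 - 816) = -44*(-811) = 35684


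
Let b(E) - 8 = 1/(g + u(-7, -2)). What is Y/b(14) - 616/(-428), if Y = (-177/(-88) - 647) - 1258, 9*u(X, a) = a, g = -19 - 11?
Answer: -605559496/2550559 ≈ -237.42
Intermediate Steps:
g = -30
u(X, a) = a/9
Y = -167463/88 (Y = (-177*(-1/88) - 647) - 1258 = (177/88 - 647) - 1258 = -56759/88 - 1258 = -167463/88 ≈ -1903.0)
b(E) = 2167/272 (b(E) = 8 + 1/(-30 + (1/9)*(-2)) = 8 + 1/(-30 - 2/9) = 8 + 1/(-272/9) = 8 - 9/272 = 2167/272)
Y/b(14) - 616/(-428) = -167463/(88*2167/272) - 616/(-428) = -167463/88*272/2167 - 616*(-1/428) = -5693742/23837 + 154/107 = -605559496/2550559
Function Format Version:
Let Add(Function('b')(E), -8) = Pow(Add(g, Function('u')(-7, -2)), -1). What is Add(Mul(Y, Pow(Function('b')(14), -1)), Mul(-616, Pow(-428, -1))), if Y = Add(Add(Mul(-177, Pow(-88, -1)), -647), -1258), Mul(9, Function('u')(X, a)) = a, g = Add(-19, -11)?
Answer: Rational(-605559496, 2550559) ≈ -237.42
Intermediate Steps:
g = -30
Function('u')(X, a) = Mul(Rational(1, 9), a)
Y = Rational(-167463, 88) (Y = Add(Add(Mul(-177, Rational(-1, 88)), -647), -1258) = Add(Add(Rational(177, 88), -647), -1258) = Add(Rational(-56759, 88), -1258) = Rational(-167463, 88) ≈ -1903.0)
Function('b')(E) = Rational(2167, 272) (Function('b')(E) = Add(8, Pow(Add(-30, Mul(Rational(1, 9), -2)), -1)) = Add(8, Pow(Add(-30, Rational(-2, 9)), -1)) = Add(8, Pow(Rational(-272, 9), -1)) = Add(8, Rational(-9, 272)) = Rational(2167, 272))
Add(Mul(Y, Pow(Function('b')(14), -1)), Mul(-616, Pow(-428, -1))) = Add(Mul(Rational(-167463, 88), Pow(Rational(2167, 272), -1)), Mul(-616, Pow(-428, -1))) = Add(Mul(Rational(-167463, 88), Rational(272, 2167)), Mul(-616, Rational(-1, 428))) = Add(Rational(-5693742, 23837), Rational(154, 107)) = Rational(-605559496, 2550559)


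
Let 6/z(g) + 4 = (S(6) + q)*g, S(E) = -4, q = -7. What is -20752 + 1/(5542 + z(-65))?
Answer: -27256838675/1313456 ≈ -20752.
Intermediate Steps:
z(g) = 6/(-4 - 11*g) (z(g) = 6/(-4 + (-4 - 7)*g) = 6/(-4 - 11*g))
-20752 + 1/(5542 + z(-65)) = -20752 + 1/(5542 + 6/(-4 - 11*(-65))) = -20752 + 1/(5542 + 6/(-4 + 715)) = -20752 + 1/(5542 + 6/711) = -20752 + 1/(5542 + 6*(1/711)) = -20752 + 1/(5542 + 2/237) = -20752 + 1/(1313456/237) = -20752 + 237/1313456 = -27256838675/1313456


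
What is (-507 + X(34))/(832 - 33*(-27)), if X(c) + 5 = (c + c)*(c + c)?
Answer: 4112/1723 ≈ 2.3865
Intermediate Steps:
X(c) = -5 + 4*c² (X(c) = -5 + (c + c)*(c + c) = -5 + (2*c)*(2*c) = -5 + 4*c²)
(-507 + X(34))/(832 - 33*(-27)) = (-507 + (-5 + 4*34²))/(832 - 33*(-27)) = (-507 + (-5 + 4*1156))/(832 + 891) = (-507 + (-5 + 4624))/1723 = (-507 + 4619)*(1/1723) = 4112*(1/1723) = 4112/1723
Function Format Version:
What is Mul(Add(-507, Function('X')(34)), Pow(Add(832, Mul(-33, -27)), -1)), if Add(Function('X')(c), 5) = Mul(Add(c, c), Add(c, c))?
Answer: Rational(4112, 1723) ≈ 2.3865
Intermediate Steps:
Function('X')(c) = Add(-5, Mul(4, Pow(c, 2))) (Function('X')(c) = Add(-5, Mul(Add(c, c), Add(c, c))) = Add(-5, Mul(Mul(2, c), Mul(2, c))) = Add(-5, Mul(4, Pow(c, 2))))
Mul(Add(-507, Function('X')(34)), Pow(Add(832, Mul(-33, -27)), -1)) = Mul(Add(-507, Add(-5, Mul(4, Pow(34, 2)))), Pow(Add(832, Mul(-33, -27)), -1)) = Mul(Add(-507, Add(-5, Mul(4, 1156))), Pow(Add(832, 891), -1)) = Mul(Add(-507, Add(-5, 4624)), Pow(1723, -1)) = Mul(Add(-507, 4619), Rational(1, 1723)) = Mul(4112, Rational(1, 1723)) = Rational(4112, 1723)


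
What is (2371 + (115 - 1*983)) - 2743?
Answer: -1240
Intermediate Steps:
(2371 + (115 - 1*983)) - 2743 = (2371 + (115 - 983)) - 2743 = (2371 - 868) - 2743 = 1503 - 2743 = -1240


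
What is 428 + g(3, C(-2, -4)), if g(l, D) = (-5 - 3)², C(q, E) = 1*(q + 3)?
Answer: 492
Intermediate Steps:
C(q, E) = 3 + q (C(q, E) = 1*(3 + q) = 3 + q)
g(l, D) = 64 (g(l, D) = (-8)² = 64)
428 + g(3, C(-2, -4)) = 428 + 64 = 492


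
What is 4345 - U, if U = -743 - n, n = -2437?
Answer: 2651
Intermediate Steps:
U = 1694 (U = -743 - 1*(-2437) = -743 + 2437 = 1694)
4345 - U = 4345 - 1*1694 = 4345 - 1694 = 2651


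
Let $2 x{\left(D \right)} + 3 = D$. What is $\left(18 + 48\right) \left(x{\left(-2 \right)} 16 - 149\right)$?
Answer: $-12474$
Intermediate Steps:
$x{\left(D \right)} = - \frac{3}{2} + \frac{D}{2}$
$\left(18 + 48\right) \left(x{\left(-2 \right)} 16 - 149\right) = \left(18 + 48\right) \left(\left(- \frac{3}{2} + \frac{1}{2} \left(-2\right)\right) 16 - 149\right) = 66 \left(\left(- \frac{3}{2} - 1\right) 16 - 149\right) = 66 \left(\left(- \frac{5}{2}\right) 16 - 149\right) = 66 \left(-40 - 149\right) = 66 \left(-189\right) = -12474$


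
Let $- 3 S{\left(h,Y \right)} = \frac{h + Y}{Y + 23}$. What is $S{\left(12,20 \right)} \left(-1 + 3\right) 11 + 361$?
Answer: $\frac{45865}{129} \approx 355.54$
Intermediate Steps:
$S{\left(h,Y \right)} = - \frac{Y + h}{3 \left(23 + Y\right)}$ ($S{\left(h,Y \right)} = - \frac{\left(h + Y\right) \frac{1}{Y + 23}}{3} = - \frac{\left(Y + h\right) \frac{1}{23 + Y}}{3} = - \frac{\frac{1}{23 + Y} \left(Y + h\right)}{3} = - \frac{Y + h}{3 \left(23 + Y\right)}$)
$S{\left(12,20 \right)} \left(-1 + 3\right) 11 + 361 = \frac{\left(-1\right) 20 - 12}{3 \left(23 + 20\right)} \left(-1 + 3\right) 11 + 361 = \frac{-20 - 12}{3 \cdot 43} \cdot 2 \cdot 11 + 361 = \frac{1}{3} \cdot \frac{1}{43} \left(-32\right) 22 + 361 = \left(- \frac{32}{129}\right) 22 + 361 = - \frac{704}{129} + 361 = \frac{45865}{129}$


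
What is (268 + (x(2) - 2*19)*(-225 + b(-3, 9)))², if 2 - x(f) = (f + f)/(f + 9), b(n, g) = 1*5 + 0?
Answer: 68359824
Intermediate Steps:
b(n, g) = 5 (b(n, g) = 5 + 0 = 5)
x(f) = 2 - 2*f/(9 + f) (x(f) = 2 - (f + f)/(f + 9) = 2 - 2*f/(9 + f))
(268 + (x(2) - 2*19)*(-225 + b(-3, 9)))² = (268 + (18/(9 + 2) - 2*19)*(-225 + 5))² = (268 + (18/11 - 38)*(-220))² = (268 - 400/11*(-220))² = (268 + 8000)² = 8268² = 68359824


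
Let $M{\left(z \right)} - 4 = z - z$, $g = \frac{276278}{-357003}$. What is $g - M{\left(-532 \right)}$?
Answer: $- \frac{1704290}{357003} \approx -4.7739$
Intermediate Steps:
$g = - \frac{276278}{357003}$ ($g = 276278 \left(- \frac{1}{357003}\right) = - \frac{276278}{357003} \approx -0.77388$)
$M{\left(z \right)} = 4$ ($M{\left(z \right)} = 4 + \left(z - z\right) = 4 + 0 = 4$)
$g - M{\left(-532 \right)} = - \frac{276278}{357003} - 4 = - \frac{1704290}{357003}$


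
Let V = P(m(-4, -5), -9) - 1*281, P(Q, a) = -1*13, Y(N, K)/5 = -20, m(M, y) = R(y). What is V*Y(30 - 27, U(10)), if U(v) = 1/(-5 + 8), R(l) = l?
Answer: 29400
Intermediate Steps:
m(M, y) = y
U(v) = ⅓ (U(v) = 1/3 = ⅓)
Y(N, K) = -100 (Y(N, K) = 5*(-20) = -100)
P(Q, a) = -13
V = -294 (V = -13 - 1*281 = -13 - 281 = -294)
V*Y(30 - 27, U(10)) = -294*(-100) = 29400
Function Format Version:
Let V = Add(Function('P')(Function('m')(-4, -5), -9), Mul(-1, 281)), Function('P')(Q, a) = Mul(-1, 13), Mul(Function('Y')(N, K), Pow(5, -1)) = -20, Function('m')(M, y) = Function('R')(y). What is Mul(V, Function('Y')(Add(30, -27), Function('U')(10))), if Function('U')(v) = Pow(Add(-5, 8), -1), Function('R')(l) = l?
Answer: 29400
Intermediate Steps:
Function('m')(M, y) = y
Function('U')(v) = Rational(1, 3) (Function('U')(v) = Pow(3, -1) = Rational(1, 3))
Function('Y')(N, K) = -100 (Function('Y')(N, K) = Mul(5, -20) = -100)
Function('P')(Q, a) = -13
V = -294 (V = Add(-13, Mul(-1, 281)) = Add(-13, -281) = -294)
Mul(V, Function('Y')(Add(30, -27), Function('U')(10))) = Mul(-294, -100) = 29400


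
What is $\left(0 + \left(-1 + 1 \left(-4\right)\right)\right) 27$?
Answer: $-135$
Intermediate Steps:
$\left(0 + \left(-1 + 1 \left(-4\right)\right)\right) 27 = \left(0 - 5\right) 27 = \left(-5\right) 27 = -135$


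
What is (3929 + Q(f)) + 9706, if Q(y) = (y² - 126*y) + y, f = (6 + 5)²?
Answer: 13151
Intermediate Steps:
f = 121 (f = 11² = 121)
Q(y) = y² - 125*y
(3929 + Q(f)) + 9706 = (3929 + 121*(-125 + 121)) + 9706 = (3929 + 121*(-4)) + 9706 = (3929 - 484) + 9706 = 3445 + 9706 = 13151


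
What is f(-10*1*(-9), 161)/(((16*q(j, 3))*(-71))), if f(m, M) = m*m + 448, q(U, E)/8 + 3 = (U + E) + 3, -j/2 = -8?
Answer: -2137/43168 ≈ -0.049504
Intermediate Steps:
j = 16 (j = -2*(-8) = 16)
q(U, E) = 8*E + 8*U (q(U, E) = -24 + 8*((U + E) + 3) = -24 + 8*((E + U) + 3) = -24 + 8*(3 + E + U) = -24 + (24 + 8*E + 8*U) = 8*E + 8*U)
f(m, M) = 448 + m² (f(m, M) = m² + 448 = 448 + m²)
f(-10*1*(-9), 161)/(((16*q(j, 3))*(-71))) = (448 + (-10*1*(-9))²)/(((16*(8*3 + 8*16))*(-71))) = (448 + (-10*(-9))²)/(((16*(24 + 128))*(-71))) = (448 + 90²)/(((16*152)*(-71))) = (448 + 8100)/((2432*(-71))) = 8548/(-172672) = 8548*(-1/172672) = -2137/43168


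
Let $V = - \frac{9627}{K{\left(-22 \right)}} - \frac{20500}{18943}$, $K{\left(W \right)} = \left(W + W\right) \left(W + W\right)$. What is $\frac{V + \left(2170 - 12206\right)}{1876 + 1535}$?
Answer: $- \frac{368278783589}{125093813328} \approx -2.944$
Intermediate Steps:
$K{\left(W \right)} = 4 W^{2}$ ($K{\left(W \right)} = 2 W 2 W = 4 W^{2}$)
$V = - \frac{222052261}{36673648}$ ($V = - \frac{9627}{4 \left(-22\right)^{2}} - \frac{20500}{18943} = - \frac{9627}{4 \cdot 484} - \frac{20500}{18943} = - \frac{9627}{1936} - \frac{20500}{18943} = - \frac{222052261}{36673648} \approx -6.0548$)
$\frac{V + \left(2170 - 12206\right)}{1876 + 1535} = \frac{- \frac{222052261}{36673648} + \left(2170 - 12206\right)}{1876 + 1535} = \frac{- \frac{222052261}{36673648} - 10036}{3411} = \left(- \frac{368278783589}{36673648}\right) \frac{1}{3411} = - \frac{368278783589}{125093813328}$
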